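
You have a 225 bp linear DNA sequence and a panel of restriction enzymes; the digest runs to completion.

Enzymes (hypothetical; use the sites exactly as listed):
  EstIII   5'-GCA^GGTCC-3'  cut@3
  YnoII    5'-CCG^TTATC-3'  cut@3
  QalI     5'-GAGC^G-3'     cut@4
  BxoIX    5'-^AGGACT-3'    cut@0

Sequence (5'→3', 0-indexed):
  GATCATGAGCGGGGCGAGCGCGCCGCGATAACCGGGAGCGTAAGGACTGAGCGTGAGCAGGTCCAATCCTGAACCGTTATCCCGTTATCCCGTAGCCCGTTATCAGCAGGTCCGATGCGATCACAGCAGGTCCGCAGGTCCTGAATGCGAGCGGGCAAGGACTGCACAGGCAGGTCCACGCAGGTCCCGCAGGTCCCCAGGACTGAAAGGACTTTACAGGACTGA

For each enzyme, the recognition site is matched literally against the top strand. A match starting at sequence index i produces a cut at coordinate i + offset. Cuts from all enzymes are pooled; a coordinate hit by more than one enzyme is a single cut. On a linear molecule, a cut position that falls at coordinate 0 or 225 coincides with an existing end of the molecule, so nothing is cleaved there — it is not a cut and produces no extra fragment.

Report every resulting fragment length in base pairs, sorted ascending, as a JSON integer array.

[3,5,7,7,8,8,8,9,9,9,9,10,10,10,10,15,15,16,17,20,20]

Scan for sites:
  EstIII GCAGGTCC/3: at [56, 105, 125, 133, 169, 179, 188] ⇒ [59, 108, 128, 136, 172, 182, 191]
  YnoII CCGTTATC/3: at [73, 81, 96] ⇒ [76, 84, 99]
  QalI GAGCG/4: at [6, 15, 35, 48, 148] ⇒ [10, 19, 39, 52, 152]
  BxoIX AGGACT/0: at [42, 157, 198, 207, 217] ⇒ [42, 157, 198, 207, 217]

All cut coordinates (distinct, sorted): [10, 19, 39, 42, 52, 59, 76, 84, 99, 108, 128, 136, 152, 157, 172, 182, 191, 198, 207, 217]

Fragments:
  [0,10): 10 bp
  [10,19): 9 bp
  [19,39): 20 bp
  [39,42): 3 bp
  [42,52): 10 bp
  [52,59): 7 bp
  [59,76): 17 bp
  [76,84): 8 bp
  [84,99): 15 bp
  [99,108): 9 bp
  [108,128): 20 bp
  [128,136): 8 bp
  [136,152): 16 bp
  [152,157): 5 bp
  [157,172): 15 bp
  [172,182): 10 bp
  [182,191): 9 bp
  [191,198): 7 bp
  [198,207): 9 bp
  [207,217): 10 bp
  [217,225): 8 bp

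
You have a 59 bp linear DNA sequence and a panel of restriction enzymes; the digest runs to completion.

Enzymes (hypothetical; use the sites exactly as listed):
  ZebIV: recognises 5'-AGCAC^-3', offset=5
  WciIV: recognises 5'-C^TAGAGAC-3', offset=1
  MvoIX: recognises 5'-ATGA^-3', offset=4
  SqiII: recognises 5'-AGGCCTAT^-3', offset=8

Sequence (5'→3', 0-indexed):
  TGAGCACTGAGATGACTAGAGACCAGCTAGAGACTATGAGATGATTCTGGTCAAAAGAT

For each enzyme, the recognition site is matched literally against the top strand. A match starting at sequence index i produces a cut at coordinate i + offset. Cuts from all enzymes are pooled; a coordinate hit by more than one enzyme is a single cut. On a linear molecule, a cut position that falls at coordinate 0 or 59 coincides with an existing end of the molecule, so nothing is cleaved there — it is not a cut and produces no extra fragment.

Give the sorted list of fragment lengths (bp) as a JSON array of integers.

[1,5,7,8,11,12,15]

Site scan:
  ZebIV AGCAC/5: at [2] ⇒ [7]
  WciIV CTAGAGAC/1: at [15, 26] ⇒ [16, 27]
  MvoIX ATGA/4: at [11, 35, 40] ⇒ [15, 39, 44]
  SqiII (AGGCCTAT, off=8): no sites

Pooled cuts: [7, 15, 16, 27, 39, 44]

Fragment lengths:
  [0,7): 7 bp
  [7,15): 8 bp
  [15,16): 1 bp
  [16,27): 11 bp
  [27,39): 12 bp
  [39,44): 5 bp
  [44,59): 15 bp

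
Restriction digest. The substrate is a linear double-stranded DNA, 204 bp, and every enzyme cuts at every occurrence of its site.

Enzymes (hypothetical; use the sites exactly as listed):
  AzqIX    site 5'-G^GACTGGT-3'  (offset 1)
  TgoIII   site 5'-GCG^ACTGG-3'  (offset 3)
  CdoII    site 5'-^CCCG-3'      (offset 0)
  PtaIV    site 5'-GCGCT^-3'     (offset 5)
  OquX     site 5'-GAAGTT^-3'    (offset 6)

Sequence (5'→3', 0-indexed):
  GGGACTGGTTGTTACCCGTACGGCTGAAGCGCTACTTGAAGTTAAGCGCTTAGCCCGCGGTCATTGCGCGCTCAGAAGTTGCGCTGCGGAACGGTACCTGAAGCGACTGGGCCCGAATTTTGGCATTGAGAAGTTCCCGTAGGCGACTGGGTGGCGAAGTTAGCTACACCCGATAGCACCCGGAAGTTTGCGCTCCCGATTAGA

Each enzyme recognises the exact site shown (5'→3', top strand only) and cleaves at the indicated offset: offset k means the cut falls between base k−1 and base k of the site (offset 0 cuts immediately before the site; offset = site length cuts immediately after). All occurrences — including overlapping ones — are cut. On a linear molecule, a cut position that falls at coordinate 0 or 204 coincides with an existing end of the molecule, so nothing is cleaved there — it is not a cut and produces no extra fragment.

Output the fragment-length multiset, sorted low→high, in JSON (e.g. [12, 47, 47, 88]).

[2,3,5,6,6,7,7,8,10,10,10,10,10,12,16,19,19,20,24]

Per-enzyme occurrences:
  AzqIX GGACTGGT/1: at [1] ⇒ [2]
  TgoIII GCGACTGG/3: at [102, 142] ⇒ [105, 145]
  CdoII CCCG/0: at [14, 53, 111, 135, 168, 178, 194] ⇒ [14, 53, 111, 135, 168, 178, 194]
  PtaIV GCGCT/5: at [28, 45, 67, 80, 189] ⇒ [33, 50, 72, 85, 194]
  OquX GAAGTT/6: at [37, 74, 129, 155, 182] ⇒ [43, 80, 135, 161, 188]

Pooled cuts: [2, 14, 33, 43, 50, 53, 72, 80, 85, 105, 111, 135, 145, 161, 168, 178, 188, 194]

Fragments:
  [0,2): 2 bp
  [2,14): 12 bp
  [14,33): 19 bp
  [33,43): 10 bp
  [43,50): 7 bp
  [50,53): 3 bp
  [53,72): 19 bp
  [72,80): 8 bp
  [80,85): 5 bp
  [85,105): 20 bp
  [105,111): 6 bp
  [111,135): 24 bp
  [135,145): 10 bp
  [145,161): 16 bp
  [161,168): 7 bp
  [168,178): 10 bp
  [178,188): 10 bp
  [188,194): 6 bp
  [194,204): 10 bp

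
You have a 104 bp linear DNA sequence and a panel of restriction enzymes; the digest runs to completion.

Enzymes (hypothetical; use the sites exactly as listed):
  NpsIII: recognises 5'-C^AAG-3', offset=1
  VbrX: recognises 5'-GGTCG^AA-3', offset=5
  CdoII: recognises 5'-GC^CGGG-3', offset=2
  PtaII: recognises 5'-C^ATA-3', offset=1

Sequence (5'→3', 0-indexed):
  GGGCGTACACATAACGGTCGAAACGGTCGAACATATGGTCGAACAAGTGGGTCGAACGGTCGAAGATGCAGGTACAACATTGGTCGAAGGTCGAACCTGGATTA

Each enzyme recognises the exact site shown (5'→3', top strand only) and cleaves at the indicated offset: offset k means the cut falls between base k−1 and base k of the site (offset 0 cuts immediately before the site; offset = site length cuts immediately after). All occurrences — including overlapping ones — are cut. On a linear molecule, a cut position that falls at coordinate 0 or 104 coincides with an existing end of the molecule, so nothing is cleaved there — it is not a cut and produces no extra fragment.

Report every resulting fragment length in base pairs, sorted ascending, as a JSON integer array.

Per-enzyme occurrences:
  NpsIII (CAAG, off=1): starts [43] → cuts [44]
  VbrX (GGTCGAA, off=5): starts [15, 24, 36, 49, 57, 81, 88] → cuts [20, 29, 41, 54, 62, 86, 93]
  CdoII (GCCGGG, off=2): no sites
  PtaII (CATA, off=1): starts [9, 31] → cuts [10, 32]

All cut coordinates (distinct, sorted): [10, 20, 29, 32, 41, 44, 54, 62, 86, 93]

Fragments:
  [0,10): 10 bp
  [10,20): 10 bp
  [20,29): 9 bp
  [29,32): 3 bp
  [32,41): 9 bp
  [41,44): 3 bp
  [44,54): 10 bp
  [54,62): 8 bp
  [62,86): 24 bp
  [86,93): 7 bp
  [93,104): 11 bp

[3,3,7,8,9,9,10,10,10,11,24]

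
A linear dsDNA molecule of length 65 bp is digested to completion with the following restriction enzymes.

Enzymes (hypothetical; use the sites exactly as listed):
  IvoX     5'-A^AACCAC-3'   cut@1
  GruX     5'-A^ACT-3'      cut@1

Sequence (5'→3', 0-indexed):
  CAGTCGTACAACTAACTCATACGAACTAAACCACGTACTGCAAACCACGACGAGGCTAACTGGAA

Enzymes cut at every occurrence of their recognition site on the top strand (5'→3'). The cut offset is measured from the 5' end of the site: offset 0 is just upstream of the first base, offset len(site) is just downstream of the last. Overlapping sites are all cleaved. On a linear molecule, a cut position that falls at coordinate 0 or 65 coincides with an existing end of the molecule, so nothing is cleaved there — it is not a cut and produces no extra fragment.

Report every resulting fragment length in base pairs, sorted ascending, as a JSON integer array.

Site scan:
  IvoX AAACCAC/1: at [27, 41] ⇒ [28, 42]
  GruX AACT/1: at [9, 13, 23, 57] ⇒ [10, 14, 24, 58]

Pooled cuts: [10, 14, 24, 28, 42, 58]

Fragments:
  [0,10): 10 bp
  [10,14): 4 bp
  [14,24): 10 bp
  [24,28): 4 bp
  [28,42): 14 bp
  [42,58): 16 bp
  [58,65): 7 bp

[4,4,7,10,10,14,16]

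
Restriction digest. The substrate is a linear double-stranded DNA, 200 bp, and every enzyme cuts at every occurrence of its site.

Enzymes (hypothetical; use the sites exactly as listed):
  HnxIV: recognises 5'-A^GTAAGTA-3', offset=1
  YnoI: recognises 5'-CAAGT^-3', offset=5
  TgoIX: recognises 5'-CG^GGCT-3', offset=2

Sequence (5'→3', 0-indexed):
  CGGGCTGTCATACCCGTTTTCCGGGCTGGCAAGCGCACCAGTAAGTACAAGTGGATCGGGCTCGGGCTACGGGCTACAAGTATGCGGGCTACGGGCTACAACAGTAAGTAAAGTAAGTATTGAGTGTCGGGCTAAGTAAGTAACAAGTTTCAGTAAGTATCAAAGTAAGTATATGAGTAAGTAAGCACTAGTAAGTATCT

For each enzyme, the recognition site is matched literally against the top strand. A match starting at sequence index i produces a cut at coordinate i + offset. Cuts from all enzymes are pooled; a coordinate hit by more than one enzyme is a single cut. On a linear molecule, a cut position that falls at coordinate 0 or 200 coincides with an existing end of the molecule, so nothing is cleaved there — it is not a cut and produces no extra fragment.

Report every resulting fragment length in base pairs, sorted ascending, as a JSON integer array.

[2,4,5,6,6,6,7,7,9,10,10,10,12,12,12,13,14,17,17,21]

Per-enzyme occurrences:
  HnxIV (AGTAAGTA, off=1): starts [39, 102, 111, 134, 151, 163, 175, 189] → cuts [40, 103, 112, 135, 152, 164, 176, 190]
  YnoI (CAAGT, off=5): starts [47, 76, 143] → cuts [52, 81, 148]
  TgoIX (CGGGCT, off=2): starts [0, 21, 56, 62, 69, 84, 91, 127] → cuts [2, 23, 58, 64, 71, 86, 93, 129]

All cut coordinates (distinct, sorted): [2, 23, 40, 52, 58, 64, 71, 81, 86, 93, 103, 112, 129, 135, 148, 152, 164, 176, 190]

Fragments:
  [0,2): 2 bp
  [2,23): 21 bp
  [23,40): 17 bp
  [40,52): 12 bp
  [52,58): 6 bp
  [58,64): 6 bp
  [64,71): 7 bp
  [71,81): 10 bp
  [81,86): 5 bp
  [86,93): 7 bp
  [93,103): 10 bp
  [103,112): 9 bp
  [112,129): 17 bp
  [129,135): 6 bp
  [135,148): 13 bp
  [148,152): 4 bp
  [152,164): 12 bp
  [164,176): 12 bp
  [176,190): 14 bp
  [190,200): 10 bp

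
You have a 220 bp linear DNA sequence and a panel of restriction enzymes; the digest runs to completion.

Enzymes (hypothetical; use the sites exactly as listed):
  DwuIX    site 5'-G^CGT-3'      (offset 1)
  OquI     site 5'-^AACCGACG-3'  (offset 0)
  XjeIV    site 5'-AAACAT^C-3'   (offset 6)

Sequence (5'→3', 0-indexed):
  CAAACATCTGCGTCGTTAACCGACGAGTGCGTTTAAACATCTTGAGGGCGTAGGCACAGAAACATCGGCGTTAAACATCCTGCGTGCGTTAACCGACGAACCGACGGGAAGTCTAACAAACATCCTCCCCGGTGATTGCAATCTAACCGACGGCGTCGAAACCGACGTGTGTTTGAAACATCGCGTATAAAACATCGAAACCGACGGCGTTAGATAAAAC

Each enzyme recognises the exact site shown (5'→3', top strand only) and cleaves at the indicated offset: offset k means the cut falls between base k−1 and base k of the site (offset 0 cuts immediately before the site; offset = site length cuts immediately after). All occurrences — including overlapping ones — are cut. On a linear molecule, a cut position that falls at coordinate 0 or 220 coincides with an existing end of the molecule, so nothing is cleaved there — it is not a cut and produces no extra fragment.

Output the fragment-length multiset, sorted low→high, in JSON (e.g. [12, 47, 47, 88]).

Site scan:
  DwuIX GCGT/1: at [9, 28, 47, 67, 81, 85, 152, 182, 206] ⇒ [10, 29, 48, 68, 82, 86, 153, 183, 207]
  OquI AACCGACG/0: at [17, 90, 98, 144, 159, 198] ⇒ [17, 90, 98, 144, 159, 198]
  XjeIV AAACATC/6: at [1, 34, 59, 72, 117, 175, 189] ⇒ [7, 40, 65, 78, 123, 181, 195]

All cut coordinates (distinct, sorted): [7, 10, 17, 29, 40, 48, 65, 68, 78, 82, 86, 90, 98, 123, 144, 153, 159, 181, 183, 195, 198, 207]

Fragments:
  [0,7): 7 bp
  [7,10): 3 bp
  [10,17): 7 bp
  [17,29): 12 bp
  [29,40): 11 bp
  [40,48): 8 bp
  [48,65): 17 bp
  [65,68): 3 bp
  [68,78): 10 bp
  [78,82): 4 bp
  [82,86): 4 bp
  [86,90): 4 bp
  [90,98): 8 bp
  [98,123): 25 bp
  [123,144): 21 bp
  [144,153): 9 bp
  [153,159): 6 bp
  [159,181): 22 bp
  [181,183): 2 bp
  [183,195): 12 bp
  [195,198): 3 bp
  [198,207): 9 bp
  [207,220): 13 bp

[2,3,3,3,4,4,4,6,7,7,8,8,9,9,10,11,12,12,13,17,21,22,25]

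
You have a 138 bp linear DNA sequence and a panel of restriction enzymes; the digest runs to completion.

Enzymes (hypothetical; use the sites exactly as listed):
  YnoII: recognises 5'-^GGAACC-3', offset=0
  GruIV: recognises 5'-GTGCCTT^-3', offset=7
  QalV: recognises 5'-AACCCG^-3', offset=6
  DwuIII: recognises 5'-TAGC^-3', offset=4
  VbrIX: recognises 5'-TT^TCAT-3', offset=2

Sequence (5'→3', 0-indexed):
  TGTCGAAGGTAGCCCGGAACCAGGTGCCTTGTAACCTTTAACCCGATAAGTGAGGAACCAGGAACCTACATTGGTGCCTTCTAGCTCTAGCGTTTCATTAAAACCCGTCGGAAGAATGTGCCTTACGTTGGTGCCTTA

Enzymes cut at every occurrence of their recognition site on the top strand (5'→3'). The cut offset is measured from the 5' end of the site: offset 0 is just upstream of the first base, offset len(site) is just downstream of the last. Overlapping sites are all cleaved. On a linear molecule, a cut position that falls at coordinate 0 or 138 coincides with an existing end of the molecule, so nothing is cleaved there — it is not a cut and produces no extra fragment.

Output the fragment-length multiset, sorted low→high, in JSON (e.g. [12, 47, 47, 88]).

Site scan:
  YnoII GGAACC/0: at [15, 53, 60] ⇒ [15, 53, 60]
  GruIV GTGCCTT/7: at [23, 73, 117, 130] ⇒ [30, 80, 124, 137]
  QalV AACCCG/6: at [39, 101] ⇒ [45, 107]
  DwuIII TAGC/4: at [9, 81, 87] ⇒ [13, 85, 91]
  VbrIX TTTCAT/2: at [92] ⇒ [94]

Pooled cuts: [13, 15, 30, 45, 53, 60, 80, 85, 91, 94, 107, 124, 137]

Fragment lengths:
  [0,13): 13 bp
  [13,15): 2 bp
  [15,30): 15 bp
  [30,45): 15 bp
  [45,53): 8 bp
  [53,60): 7 bp
  [60,80): 20 bp
  [80,85): 5 bp
  [85,91): 6 bp
  [91,94): 3 bp
  [94,107): 13 bp
  [107,124): 17 bp
  [124,137): 13 bp
  [137,138): 1 bp

[1,2,3,5,6,7,8,13,13,13,15,15,17,20]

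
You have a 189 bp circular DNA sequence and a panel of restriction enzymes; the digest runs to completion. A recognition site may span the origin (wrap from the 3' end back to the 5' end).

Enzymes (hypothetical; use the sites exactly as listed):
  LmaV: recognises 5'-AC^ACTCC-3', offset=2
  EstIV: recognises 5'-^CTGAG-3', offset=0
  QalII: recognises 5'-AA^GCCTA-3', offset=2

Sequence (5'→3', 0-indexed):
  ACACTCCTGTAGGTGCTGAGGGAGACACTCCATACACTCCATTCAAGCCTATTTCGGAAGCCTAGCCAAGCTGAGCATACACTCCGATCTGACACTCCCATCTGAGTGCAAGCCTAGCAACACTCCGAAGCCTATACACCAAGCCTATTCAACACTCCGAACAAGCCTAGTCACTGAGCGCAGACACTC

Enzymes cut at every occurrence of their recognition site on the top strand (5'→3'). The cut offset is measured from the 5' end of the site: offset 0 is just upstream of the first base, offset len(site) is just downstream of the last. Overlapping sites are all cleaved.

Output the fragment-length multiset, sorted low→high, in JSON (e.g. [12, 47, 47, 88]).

[8,8,9,9,10,10,10,11,11,11,11,11,13,13,13,13,18]

Per-enzyme occurrences:
  LmaV ACACTCC/2: at [0, 24, 33, 78, 91, 119, 151] ⇒ [2, 26, 35, 80, 93, 121, 153]
  EstIV CTGAG/0: at [15, 70, 101, 173] ⇒ [15, 70, 101, 173]
  QalII AAGCCTA/2: at [44, 57, 109, 127, 140, 162] ⇒ [46, 59, 111, 129, 142, 164]

Pooled cuts: [2, 15, 26, 35, 46, 59, 70, 80, 93, 101, 111, 121, 129, 142, 153, 164, 173]

Fragments:
  2→15: 13 bp
  15→26: 11 bp
  26→35: 9 bp
  35→46: 11 bp
  46→59: 13 bp
  59→70: 11 bp
  70→80: 10 bp
  80→93: 13 bp
  93→101: 8 bp
  101→111: 10 bp
  111→121: 10 bp
  121→129: 8 bp
  129→142: 13 bp
  142→153: 11 bp
  153→164: 11 bp
  164→173: 9 bp
  173→2 (wrap): 189-173+2 = 18 bp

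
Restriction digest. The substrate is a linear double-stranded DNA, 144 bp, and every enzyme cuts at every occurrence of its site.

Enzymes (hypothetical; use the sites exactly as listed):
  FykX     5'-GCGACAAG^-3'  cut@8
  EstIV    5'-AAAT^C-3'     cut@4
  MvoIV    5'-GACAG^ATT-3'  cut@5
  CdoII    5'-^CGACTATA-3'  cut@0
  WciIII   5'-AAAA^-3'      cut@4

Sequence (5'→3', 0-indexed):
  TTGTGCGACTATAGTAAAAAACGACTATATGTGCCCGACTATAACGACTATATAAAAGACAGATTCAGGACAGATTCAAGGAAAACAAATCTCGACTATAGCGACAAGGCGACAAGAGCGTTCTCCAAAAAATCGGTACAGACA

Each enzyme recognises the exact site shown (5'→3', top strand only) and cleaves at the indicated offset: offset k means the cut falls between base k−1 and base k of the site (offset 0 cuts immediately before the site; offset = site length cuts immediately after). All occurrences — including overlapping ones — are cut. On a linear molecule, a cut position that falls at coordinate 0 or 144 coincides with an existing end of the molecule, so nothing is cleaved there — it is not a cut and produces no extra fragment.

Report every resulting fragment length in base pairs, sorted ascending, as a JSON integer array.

Site scan:
  FykX GCGACAAG/8: at [100, 108] ⇒ [108, 116]
  EstIV AAATC/4: at [86, 129] ⇒ [90, 133]
  MvoIV GACAGATT/5: at [57, 68] ⇒ [62, 73]
  CdoII CGACTATA/0: at [5, 21, 35, 44, 92] ⇒ [5, 21, 35, 44, 92]
  WciIII AAAA/4: at [15, 16, 17, 53, 81, 126, 127, 128] ⇒ [19, 20, 21, 57, 85, 130, 131, 132]

Pooled cuts: [5, 19, 20, 21, 35, 44, 57, 62, 73, 85, 90, 92, 108, 116, 130, 131, 132, 133]

Fragment lengths:
  [0,5): 5 bp
  [5,19): 14 bp
  [19,20): 1 bp
  [20,21): 1 bp
  [21,35): 14 bp
  [35,44): 9 bp
  [44,57): 13 bp
  [57,62): 5 bp
  [62,73): 11 bp
  [73,85): 12 bp
  [85,90): 5 bp
  [90,92): 2 bp
  [92,108): 16 bp
  [108,116): 8 bp
  [116,130): 14 bp
  [130,131): 1 bp
  [131,132): 1 bp
  [132,133): 1 bp
  [133,144): 11 bp

[1,1,1,1,1,2,5,5,5,8,9,11,11,12,13,14,14,14,16]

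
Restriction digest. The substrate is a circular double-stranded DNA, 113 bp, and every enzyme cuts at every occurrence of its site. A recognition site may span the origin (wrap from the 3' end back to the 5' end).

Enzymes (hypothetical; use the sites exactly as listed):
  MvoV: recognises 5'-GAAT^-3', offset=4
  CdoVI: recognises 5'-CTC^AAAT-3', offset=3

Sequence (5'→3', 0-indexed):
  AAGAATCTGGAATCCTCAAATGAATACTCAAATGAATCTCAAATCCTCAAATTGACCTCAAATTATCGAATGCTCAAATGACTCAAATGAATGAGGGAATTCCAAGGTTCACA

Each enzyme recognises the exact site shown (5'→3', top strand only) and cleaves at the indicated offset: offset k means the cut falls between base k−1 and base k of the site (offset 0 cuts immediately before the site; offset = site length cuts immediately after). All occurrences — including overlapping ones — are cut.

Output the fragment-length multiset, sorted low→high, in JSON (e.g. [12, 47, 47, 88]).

Scan for sites:
  MvoV GAAT/4: at [2, 9, 21, 33, 67, 88, 96] ⇒ [6, 13, 25, 37, 71, 92, 100]
  CdoVI CTCAAAT/3: at [14, 26, 37, 45, 56, 72, 81] ⇒ [17, 29, 40, 48, 59, 75, 84]

Pooled cuts: [6, 13, 17, 25, 29, 37, 40, 48, 59, 71, 75, 84, 92, 100]

Fragments:
  6→13: 7 bp
  13→17: 4 bp
  17→25: 8 bp
  25→29: 4 bp
  29→37: 8 bp
  37→40: 3 bp
  40→48: 8 bp
  48→59: 11 bp
  59→71: 12 bp
  71→75: 4 bp
  75→84: 9 bp
  84→92: 8 bp
  92→100: 8 bp
  100→6 (wrap): 113-100+6 = 19 bp

[3,4,4,4,7,8,8,8,8,8,9,11,12,19]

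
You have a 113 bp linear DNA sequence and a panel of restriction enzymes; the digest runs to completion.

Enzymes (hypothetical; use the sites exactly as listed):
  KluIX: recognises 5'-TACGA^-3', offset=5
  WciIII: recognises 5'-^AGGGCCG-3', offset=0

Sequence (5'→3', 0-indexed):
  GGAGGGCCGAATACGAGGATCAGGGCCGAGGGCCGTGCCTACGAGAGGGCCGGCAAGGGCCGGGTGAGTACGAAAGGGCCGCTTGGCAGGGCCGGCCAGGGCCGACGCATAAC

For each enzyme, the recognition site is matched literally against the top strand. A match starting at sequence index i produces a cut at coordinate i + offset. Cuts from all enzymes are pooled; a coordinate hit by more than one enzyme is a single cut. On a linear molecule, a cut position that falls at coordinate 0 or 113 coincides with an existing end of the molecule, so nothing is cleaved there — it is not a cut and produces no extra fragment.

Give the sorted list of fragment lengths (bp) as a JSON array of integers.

[1,1,2,5,7,10,10,13,14,16,16,18]

Per-enzyme occurrences:
  KluIX (TACGA, off=5): starts [11, 39, 68] → cuts [16, 44, 73]
  WciIII (AGGGCCG, off=0): starts [2, 21, 28, 45, 55, 74, 87, 97] → cuts [2, 21, 28, 45, 55, 74, 87, 97]

Pooled cuts: [2, 16, 21, 28, 44, 45, 55, 73, 74, 87, 97]

Fragments:
  [0,2): 2 bp
  [2,16): 14 bp
  [16,21): 5 bp
  [21,28): 7 bp
  [28,44): 16 bp
  [44,45): 1 bp
  [45,55): 10 bp
  [55,73): 18 bp
  [73,74): 1 bp
  [74,87): 13 bp
  [87,97): 10 bp
  [97,113): 16 bp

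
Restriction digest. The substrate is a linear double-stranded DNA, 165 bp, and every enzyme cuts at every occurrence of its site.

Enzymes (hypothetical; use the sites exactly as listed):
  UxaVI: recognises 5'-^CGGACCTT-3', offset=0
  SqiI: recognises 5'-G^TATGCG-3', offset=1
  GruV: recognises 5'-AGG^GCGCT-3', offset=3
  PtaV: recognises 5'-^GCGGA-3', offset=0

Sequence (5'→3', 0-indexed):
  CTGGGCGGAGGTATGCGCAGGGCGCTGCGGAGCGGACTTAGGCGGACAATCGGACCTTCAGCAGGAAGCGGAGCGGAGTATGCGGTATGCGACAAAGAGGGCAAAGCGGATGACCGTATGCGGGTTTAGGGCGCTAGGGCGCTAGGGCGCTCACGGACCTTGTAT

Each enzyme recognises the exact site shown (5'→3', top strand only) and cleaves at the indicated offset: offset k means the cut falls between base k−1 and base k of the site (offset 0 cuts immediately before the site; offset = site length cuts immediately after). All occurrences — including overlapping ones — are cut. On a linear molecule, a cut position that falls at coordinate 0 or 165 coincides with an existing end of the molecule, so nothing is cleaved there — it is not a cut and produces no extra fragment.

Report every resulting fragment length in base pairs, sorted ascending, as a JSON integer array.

Per-enzyme occurrences:
  UxaVI CGGACCTT/0: at [50, 153] ⇒ [50, 153]
  SqiI GTATGCG/1: at [10, 77, 84, 115] ⇒ [11, 78, 85, 116]
  GruV AGGGCGCT/3: at [18, 127, 135, 143] ⇒ [21, 130, 138, 146]
  PtaV GCGGA/0: at [4, 26, 31, 41, 67, 72, 105] ⇒ [4, 26, 31, 41, 67, 72, 105]

Pooled cuts: [4, 11, 21, 26, 31, 41, 50, 67, 72, 78, 85, 105, 116, 130, 138, 146, 153]

Fragment lengths:
  [0,4): 4 bp
  [4,11): 7 bp
  [11,21): 10 bp
  [21,26): 5 bp
  [26,31): 5 bp
  [31,41): 10 bp
  [41,50): 9 bp
  [50,67): 17 bp
  [67,72): 5 bp
  [72,78): 6 bp
  [78,85): 7 bp
  [85,105): 20 bp
  [105,116): 11 bp
  [116,130): 14 bp
  [130,138): 8 bp
  [138,146): 8 bp
  [146,153): 7 bp
  [153,165): 12 bp

[4,5,5,5,6,7,7,7,8,8,9,10,10,11,12,14,17,20]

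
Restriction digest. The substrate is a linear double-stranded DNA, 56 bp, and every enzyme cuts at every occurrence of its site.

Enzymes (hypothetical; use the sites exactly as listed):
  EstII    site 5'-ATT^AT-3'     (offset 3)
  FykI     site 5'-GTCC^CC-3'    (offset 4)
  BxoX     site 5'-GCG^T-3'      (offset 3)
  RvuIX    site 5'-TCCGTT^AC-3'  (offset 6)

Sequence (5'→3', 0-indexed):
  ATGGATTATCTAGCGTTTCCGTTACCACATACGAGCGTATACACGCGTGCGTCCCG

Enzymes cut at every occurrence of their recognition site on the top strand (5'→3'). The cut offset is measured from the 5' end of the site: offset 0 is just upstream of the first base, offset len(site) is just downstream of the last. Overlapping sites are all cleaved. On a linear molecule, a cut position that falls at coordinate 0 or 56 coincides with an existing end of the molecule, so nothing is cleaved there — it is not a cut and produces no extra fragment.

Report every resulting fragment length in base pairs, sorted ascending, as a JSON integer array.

[4,5,7,8,8,10,14]

Site scan:
  EstII ATTAT/3: at [4] ⇒ [7]
  FykI (GTCCCC, off=4): no sites
  BxoX GCGT/3: at [12, 34, 44, 48] ⇒ [15, 37, 47, 51]
  RvuIX TCCGTTAC/6: at [17] ⇒ [23]

All cut coordinates (distinct, sorted): [7, 15, 23, 37, 47, 51]

Fragments:
  [0,7): 7 bp
  [7,15): 8 bp
  [15,23): 8 bp
  [23,37): 14 bp
  [37,47): 10 bp
  [47,51): 4 bp
  [51,56): 5 bp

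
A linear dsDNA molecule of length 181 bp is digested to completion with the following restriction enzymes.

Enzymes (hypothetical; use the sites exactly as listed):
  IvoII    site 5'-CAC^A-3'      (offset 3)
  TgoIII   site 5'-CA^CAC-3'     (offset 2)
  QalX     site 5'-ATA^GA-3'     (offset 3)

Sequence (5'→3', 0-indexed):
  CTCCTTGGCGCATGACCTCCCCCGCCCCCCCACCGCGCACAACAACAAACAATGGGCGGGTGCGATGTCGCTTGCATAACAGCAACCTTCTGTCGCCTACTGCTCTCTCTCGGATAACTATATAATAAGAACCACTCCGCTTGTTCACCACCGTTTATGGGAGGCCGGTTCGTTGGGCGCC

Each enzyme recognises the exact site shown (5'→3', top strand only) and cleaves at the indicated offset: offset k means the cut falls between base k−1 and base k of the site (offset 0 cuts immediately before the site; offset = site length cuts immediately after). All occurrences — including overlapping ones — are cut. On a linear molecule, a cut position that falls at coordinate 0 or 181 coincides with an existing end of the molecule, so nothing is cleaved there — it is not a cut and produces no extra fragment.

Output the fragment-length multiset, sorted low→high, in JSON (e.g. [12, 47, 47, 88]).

[40,141]

Per-enzyme occurrences:
  IvoII CACA/3: at [37] ⇒ [40]
  TgoIII (CACAC, off=2): no sites
  QalX (ATAGA, off=3): no sites

All cut coordinates (distinct, sorted): [40]

Fragments:
  [0,40): 40 bp
  [40,181): 141 bp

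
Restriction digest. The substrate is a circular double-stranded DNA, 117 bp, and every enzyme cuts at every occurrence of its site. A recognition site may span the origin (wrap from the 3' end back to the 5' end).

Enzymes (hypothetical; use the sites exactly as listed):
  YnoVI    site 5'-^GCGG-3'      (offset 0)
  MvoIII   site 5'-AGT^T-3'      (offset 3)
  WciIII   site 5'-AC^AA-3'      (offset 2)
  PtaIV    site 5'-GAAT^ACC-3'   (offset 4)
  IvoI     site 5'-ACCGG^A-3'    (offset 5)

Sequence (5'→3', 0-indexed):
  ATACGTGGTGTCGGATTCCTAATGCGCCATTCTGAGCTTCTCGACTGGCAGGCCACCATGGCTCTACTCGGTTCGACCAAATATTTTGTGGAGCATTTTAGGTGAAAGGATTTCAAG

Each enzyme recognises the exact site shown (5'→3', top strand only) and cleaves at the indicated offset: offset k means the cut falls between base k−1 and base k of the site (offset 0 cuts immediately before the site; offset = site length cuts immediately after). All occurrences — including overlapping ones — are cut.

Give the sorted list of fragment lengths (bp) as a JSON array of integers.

[117]

Site scan:
  YnoVI (GCGG, off=0): no sites
  MvoIII (AGTT, off=3): no sites
  WciIII (ACAA, off=2): no sites
  PtaIV (GAATACC, off=4): no sites
  IvoI (ACCGGA, off=5): no sites

All cut coordinates (distinct, sorted): ∅

Fragments:
  no cuts → one circular fragment of 117 bp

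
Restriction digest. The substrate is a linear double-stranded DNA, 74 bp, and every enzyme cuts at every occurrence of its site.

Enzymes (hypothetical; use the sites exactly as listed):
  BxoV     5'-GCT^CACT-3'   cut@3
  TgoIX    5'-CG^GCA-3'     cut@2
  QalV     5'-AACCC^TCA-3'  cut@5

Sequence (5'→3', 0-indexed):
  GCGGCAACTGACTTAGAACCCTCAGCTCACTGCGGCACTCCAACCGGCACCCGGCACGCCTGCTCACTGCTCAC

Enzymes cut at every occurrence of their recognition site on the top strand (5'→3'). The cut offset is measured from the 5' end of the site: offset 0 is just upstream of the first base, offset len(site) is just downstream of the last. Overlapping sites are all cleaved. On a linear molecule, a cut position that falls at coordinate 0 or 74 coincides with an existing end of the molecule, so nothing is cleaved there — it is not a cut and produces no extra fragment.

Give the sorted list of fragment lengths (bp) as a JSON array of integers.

Site scan:
  BxoV GCTCACT/3: at [24, 61] ⇒ [27, 64]
  TgoIX CGGCA/2: at [1, 32, 44, 51] ⇒ [3, 34, 46, 53]
  QalV AACCCTCA/5: at [16] ⇒ [21]

All cut coordinates (distinct, sorted): [3, 21, 27, 34, 46, 53, 64]

Fragment lengths:
  [0,3): 3 bp
  [3,21): 18 bp
  [21,27): 6 bp
  [27,34): 7 bp
  [34,46): 12 bp
  [46,53): 7 bp
  [53,64): 11 bp
  [64,74): 10 bp

[3,6,7,7,10,11,12,18]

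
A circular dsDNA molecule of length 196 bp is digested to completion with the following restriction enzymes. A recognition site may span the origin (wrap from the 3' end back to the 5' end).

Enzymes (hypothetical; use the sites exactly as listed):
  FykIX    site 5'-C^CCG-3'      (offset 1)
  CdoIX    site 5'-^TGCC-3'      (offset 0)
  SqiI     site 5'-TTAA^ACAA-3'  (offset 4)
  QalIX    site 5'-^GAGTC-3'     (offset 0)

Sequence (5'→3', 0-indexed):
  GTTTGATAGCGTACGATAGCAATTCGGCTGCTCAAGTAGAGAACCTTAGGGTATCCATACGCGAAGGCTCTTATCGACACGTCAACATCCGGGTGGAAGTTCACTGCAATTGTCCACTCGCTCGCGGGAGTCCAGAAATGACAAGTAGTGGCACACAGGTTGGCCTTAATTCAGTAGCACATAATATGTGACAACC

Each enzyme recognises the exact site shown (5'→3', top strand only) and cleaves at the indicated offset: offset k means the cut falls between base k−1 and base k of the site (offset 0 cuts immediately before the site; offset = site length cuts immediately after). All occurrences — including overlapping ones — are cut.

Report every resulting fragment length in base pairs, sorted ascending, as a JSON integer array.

Site scan:
  FykIX (CCCG, off=1): no sites
  CdoIX (TGCC, off=0): no sites
  SqiI (TTAAACAA, off=4): no sites
  QalIX (GAGTC, off=0): starts [127] → cuts [127]

Pooled cuts: [127]

Fragment lengths:
  127→127 (wrap): 196-127+127 = 196 bp

[196]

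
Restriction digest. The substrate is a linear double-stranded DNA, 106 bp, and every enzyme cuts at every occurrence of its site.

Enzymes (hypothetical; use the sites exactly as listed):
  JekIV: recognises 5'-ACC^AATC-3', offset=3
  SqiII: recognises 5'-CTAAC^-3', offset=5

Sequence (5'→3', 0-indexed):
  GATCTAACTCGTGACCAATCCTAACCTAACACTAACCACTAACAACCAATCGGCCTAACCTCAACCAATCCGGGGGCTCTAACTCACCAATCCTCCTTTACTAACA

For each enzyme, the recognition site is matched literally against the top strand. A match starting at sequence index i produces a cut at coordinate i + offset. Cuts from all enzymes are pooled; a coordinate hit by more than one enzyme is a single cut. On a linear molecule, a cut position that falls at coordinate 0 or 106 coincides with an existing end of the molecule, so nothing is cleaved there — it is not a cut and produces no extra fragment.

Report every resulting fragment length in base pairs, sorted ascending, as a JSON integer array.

[1,4,5,5,6,7,7,8,8,9,12,17,17]

Site scan:
  JekIV ACCAATC/3: at [13, 44, 63, 85] ⇒ [16, 47, 66, 88]
  SqiII CTAAC/5: at [3, 20, 25, 31, 38, 54, 78, 100] ⇒ [8, 25, 30, 36, 43, 59, 83, 105]

All cut coordinates (distinct, sorted): [8, 16, 25, 30, 36, 43, 47, 59, 66, 83, 88, 105]

Fragments:
  [0,8): 8 bp
  [8,16): 8 bp
  [16,25): 9 bp
  [25,30): 5 bp
  [30,36): 6 bp
  [36,43): 7 bp
  [43,47): 4 bp
  [47,59): 12 bp
  [59,66): 7 bp
  [66,83): 17 bp
  [83,88): 5 bp
  [88,105): 17 bp
  [105,106): 1 bp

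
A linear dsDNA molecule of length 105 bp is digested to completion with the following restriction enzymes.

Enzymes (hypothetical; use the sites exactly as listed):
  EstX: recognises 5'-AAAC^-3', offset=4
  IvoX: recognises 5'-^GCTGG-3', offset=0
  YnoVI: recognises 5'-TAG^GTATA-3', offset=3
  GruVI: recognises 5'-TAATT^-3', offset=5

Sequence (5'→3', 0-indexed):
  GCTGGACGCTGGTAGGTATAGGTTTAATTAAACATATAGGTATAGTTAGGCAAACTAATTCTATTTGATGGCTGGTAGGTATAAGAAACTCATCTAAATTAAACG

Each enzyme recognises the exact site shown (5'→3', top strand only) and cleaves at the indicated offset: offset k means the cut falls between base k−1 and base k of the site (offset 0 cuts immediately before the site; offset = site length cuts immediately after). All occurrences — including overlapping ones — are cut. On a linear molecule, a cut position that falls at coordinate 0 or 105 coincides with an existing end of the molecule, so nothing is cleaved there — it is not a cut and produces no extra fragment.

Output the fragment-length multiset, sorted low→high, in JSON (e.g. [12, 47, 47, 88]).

[1,4,5,6,7,8,8,10,11,14,15,16]

Site scan:
  EstX AAAC/4: at [29, 51, 85, 100] ⇒ [33, 55, 89, 104]
  IvoX GCTGG/0: at [0, 7, 70] ⇒ [7, 70] (position 0 is a terminus of the linear molecule — no cut)
  YnoVI TAGGTATA/3: at [12, 36, 75] ⇒ [15, 39, 78]
  GruVI TAATT/5: at [24, 55] ⇒ [29, 60]

All cut coordinates (distinct, sorted): [7, 15, 29, 33, 39, 55, 60, 70, 78, 89, 104]

Fragments:
  [0,7): 7 bp
  [7,15): 8 bp
  [15,29): 14 bp
  [29,33): 4 bp
  [33,39): 6 bp
  [39,55): 16 bp
  [55,60): 5 bp
  [60,70): 10 bp
  [70,78): 8 bp
  [78,89): 11 bp
  [89,104): 15 bp
  [104,105): 1 bp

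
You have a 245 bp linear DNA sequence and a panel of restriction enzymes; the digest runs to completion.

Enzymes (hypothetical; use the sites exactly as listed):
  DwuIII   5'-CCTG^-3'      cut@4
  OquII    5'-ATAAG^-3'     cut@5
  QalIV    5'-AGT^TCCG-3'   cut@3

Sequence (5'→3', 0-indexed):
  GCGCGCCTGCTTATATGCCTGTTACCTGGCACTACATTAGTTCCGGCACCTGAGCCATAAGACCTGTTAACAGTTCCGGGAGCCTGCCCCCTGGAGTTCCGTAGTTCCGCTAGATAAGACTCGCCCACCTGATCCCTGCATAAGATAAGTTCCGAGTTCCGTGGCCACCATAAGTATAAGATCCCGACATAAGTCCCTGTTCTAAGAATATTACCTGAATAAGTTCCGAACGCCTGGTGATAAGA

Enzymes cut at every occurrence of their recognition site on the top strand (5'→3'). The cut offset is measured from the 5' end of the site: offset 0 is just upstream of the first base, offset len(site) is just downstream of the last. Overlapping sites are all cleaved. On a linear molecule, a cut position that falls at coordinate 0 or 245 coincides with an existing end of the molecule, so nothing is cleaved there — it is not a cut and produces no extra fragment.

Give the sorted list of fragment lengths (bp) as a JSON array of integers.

Site scan:
  DwuIII (CCTG, off=4): starts [5, 17, 24, 48, 62, 82, 89, 127, 134, 195, 213, 232] → cuts [9, 21, 28, 52, 66, 86, 93, 131, 138, 199, 217, 236]
  OquII (ATAAG, off=5): starts [56, 113, 139, 144, 169, 175, 188, 218, 239] → cuts [61, 118, 144, 149, 174, 180, 193, 223, 244]
  QalIV (AGTTCCG, off=3): starts [38, 71, 94, 102, 147, 154, 221] → cuts [41, 74, 97, 105, 150, 157, 224]

All cut coordinates (distinct, sorted): [9, 21, 28, 41, 52, 61, 66, 74, 86, 93, 97, 105, 118, 131, 138, 144, 149, 150, 157, 174, 180, 193, 199, 217, 223, 224, 236, 244]

Fragment lengths:
  [0,9): 9 bp
  [9,21): 12 bp
  [21,28): 7 bp
  [28,41): 13 bp
  [41,52): 11 bp
  [52,61): 9 bp
  [61,66): 5 bp
  [66,74): 8 bp
  [74,86): 12 bp
  [86,93): 7 bp
  [93,97): 4 bp
  [97,105): 8 bp
  [105,118): 13 bp
  [118,131): 13 bp
  [131,138): 7 bp
  [138,144): 6 bp
  [144,149): 5 bp
  [149,150): 1 bp
  [150,157): 7 bp
  [157,174): 17 bp
  [174,180): 6 bp
  [180,193): 13 bp
  [193,199): 6 bp
  [199,217): 18 bp
  [217,223): 6 bp
  [223,224): 1 bp
  [224,236): 12 bp
  [236,244): 8 bp
  [244,245): 1 bp

[1,1,1,4,5,5,6,6,6,6,7,7,7,7,8,8,8,9,9,11,12,12,12,13,13,13,13,17,18]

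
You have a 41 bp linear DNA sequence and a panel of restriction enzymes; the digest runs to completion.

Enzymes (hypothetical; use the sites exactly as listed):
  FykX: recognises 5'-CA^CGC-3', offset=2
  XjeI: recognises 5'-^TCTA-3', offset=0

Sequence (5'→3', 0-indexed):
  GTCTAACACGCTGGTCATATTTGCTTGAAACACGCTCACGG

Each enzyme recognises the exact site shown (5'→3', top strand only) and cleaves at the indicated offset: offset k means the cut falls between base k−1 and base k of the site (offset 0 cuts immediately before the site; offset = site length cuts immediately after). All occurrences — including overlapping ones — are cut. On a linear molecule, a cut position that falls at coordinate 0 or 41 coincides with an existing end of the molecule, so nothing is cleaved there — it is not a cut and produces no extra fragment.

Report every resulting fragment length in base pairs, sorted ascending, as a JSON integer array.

[1,7,9,24]

Site scan:
  FykX CACGC/2: at [6, 30] ⇒ [8, 32]
  XjeI TCTA/0: at [1] ⇒ [1]

All cut coordinates (distinct, sorted): [1, 8, 32]

Fragments:
  [0,1): 1 bp
  [1,8): 7 bp
  [8,32): 24 bp
  [32,41): 9 bp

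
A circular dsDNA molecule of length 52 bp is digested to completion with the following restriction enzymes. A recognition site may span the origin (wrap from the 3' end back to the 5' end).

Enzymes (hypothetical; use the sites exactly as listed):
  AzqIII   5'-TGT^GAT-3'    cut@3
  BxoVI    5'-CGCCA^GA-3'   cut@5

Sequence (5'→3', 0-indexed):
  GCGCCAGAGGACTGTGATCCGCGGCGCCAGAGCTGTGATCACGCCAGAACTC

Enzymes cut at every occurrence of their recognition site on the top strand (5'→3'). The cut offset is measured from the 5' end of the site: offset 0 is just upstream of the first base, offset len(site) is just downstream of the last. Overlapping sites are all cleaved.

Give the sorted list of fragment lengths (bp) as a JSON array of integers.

[7,9,10,12,14]

Per-enzyme occurrences:
  AzqIII (TGTGAT, off=3): starts [12, 33] → cuts [15, 36]
  BxoVI (CGCCAGA, off=5): starts [1, 24, 41] → cuts [6, 29, 46]

Pooled cuts: [6, 15, 29, 36, 46]

Fragments:
  6→15: 9 bp
  15→29: 14 bp
  29→36: 7 bp
  36→46: 10 bp
  46→6 (wrap): 52-46+6 = 12 bp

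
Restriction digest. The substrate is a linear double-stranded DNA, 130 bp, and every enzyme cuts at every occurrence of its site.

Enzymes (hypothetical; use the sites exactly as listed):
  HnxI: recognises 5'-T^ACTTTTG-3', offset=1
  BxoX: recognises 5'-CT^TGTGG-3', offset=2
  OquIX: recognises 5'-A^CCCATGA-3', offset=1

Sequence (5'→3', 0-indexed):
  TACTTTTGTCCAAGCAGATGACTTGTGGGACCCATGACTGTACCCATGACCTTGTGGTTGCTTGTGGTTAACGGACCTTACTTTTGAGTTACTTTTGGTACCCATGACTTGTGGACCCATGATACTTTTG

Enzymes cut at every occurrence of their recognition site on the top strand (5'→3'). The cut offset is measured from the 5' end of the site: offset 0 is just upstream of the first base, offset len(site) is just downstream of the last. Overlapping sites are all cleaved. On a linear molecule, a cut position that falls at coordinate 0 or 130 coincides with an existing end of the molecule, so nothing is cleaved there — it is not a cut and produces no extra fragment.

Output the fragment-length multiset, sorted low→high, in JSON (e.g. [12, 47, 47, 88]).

[1,6,7,7,8,9,10,10,10,11,12,17,22]

Scan for sites:
  HnxI (TACTTTTG, off=1): starts [0, 78, 89, 122] → cuts [1, 79, 90, 123]
  BxoX (CTTGTGG, off=2): starts [21, 50, 60, 107] → cuts [23, 52, 62, 109]
  OquIX (ACCCATGA, off=1): starts [29, 41, 99, 114] → cuts [30, 42, 100, 115]

Pooled cuts: [1, 23, 30, 42, 52, 62, 79, 90, 100, 109, 115, 123]

Fragments:
  [0,1): 1 bp
  [1,23): 22 bp
  [23,30): 7 bp
  [30,42): 12 bp
  [42,52): 10 bp
  [52,62): 10 bp
  [62,79): 17 bp
  [79,90): 11 bp
  [90,100): 10 bp
  [100,109): 9 bp
  [109,115): 6 bp
  [115,123): 8 bp
  [123,130): 7 bp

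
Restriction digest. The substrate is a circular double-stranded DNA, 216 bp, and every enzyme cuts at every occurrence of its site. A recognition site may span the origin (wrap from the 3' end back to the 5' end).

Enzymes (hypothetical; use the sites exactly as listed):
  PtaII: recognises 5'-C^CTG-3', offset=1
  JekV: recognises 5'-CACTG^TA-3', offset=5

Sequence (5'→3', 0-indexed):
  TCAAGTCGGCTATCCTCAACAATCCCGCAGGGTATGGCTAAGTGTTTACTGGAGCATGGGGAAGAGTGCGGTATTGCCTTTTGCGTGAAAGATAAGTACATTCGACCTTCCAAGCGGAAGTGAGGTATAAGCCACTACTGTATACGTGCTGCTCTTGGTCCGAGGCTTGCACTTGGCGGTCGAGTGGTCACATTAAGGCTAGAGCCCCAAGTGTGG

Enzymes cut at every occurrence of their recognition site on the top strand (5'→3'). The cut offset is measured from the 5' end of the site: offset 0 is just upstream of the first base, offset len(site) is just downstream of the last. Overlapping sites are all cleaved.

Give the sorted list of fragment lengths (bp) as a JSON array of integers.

[216]

Site scan:
  PtaII (CCTG, off=1): no sites
  JekV (CACTGTA, off=5): no sites

All cut coordinates (distinct, sorted): ∅

Fragments:
  no cuts → one circular fragment of 216 bp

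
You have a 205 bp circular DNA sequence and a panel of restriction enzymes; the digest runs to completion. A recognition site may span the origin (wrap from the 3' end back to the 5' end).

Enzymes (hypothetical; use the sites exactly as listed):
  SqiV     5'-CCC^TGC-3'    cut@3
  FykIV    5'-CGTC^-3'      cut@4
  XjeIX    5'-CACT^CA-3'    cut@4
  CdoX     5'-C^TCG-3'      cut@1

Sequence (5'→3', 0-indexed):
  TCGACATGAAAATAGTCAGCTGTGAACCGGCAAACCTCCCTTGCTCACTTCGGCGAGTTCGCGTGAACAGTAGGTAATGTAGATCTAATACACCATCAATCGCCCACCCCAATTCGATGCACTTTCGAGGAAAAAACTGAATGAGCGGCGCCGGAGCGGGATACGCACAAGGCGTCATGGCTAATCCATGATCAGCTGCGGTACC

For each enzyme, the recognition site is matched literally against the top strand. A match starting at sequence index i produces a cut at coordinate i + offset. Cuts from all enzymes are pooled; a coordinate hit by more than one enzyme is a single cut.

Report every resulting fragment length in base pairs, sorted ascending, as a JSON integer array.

[29,176]

Scan for sites:
  SqiV (CCCTGC, off=3): no sites
  FykIV CGTC/4: at [172] ⇒ [176]
  XjeIX (CACTCA, off=4): no sites
  CdoX CTCG/1: at [204] ⇒ [0]

Pooled cuts: [0, 176]

Fragment lengths:
  0→176: 176 bp
  176→0 (wrap): 205-176+0 = 29 bp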